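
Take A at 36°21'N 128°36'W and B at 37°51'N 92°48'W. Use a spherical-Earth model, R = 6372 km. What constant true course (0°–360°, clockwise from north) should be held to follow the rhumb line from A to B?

Δψ = ln[tan(π/4+φ₂/2)/tan(π/4+φ₁/2)] = +0.0328
Δλ = +0.6248 rad (taken the short way round)
course = atan2(Δλ, Δψ) = 86.99°

87.0°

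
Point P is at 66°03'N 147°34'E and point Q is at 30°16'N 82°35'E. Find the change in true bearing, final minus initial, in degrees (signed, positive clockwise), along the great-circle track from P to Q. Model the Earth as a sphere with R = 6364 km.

-53.0°

At departure: θ₁ = atan2(sin Δλ cos φ₂, cos φ₁ sin φ₂ − sin φ₁ cos φ₂ cos Δλ) = 260.63°
At arrival: θ₂ = atan2(sin Δλ cos φ₁, −cos φ₂ sin φ₁ + sin φ₂ cos φ₁ cos Δλ) = 207.63°
Δθ = θ₂ − θ₁ = -53.0°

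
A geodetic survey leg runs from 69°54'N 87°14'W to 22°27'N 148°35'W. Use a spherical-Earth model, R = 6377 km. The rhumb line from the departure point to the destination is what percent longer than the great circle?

Great circle: σ = 1.0346 rad → d_gc = Rσ = 6597.4 km
Rhumb: Δφ = -0.8282, Δλ = -1.0708, Δψ = -1.3281, q = Δφ/Δψ = 0.6236 → d_rh = R√(Δφ²+q²Δλ²) = 6783.9 km
Excess = (6783.9 − 6597.4) / 6597.4 = 186.5 / 6597.4 = 2.83% ≈ 2.8%

2.8%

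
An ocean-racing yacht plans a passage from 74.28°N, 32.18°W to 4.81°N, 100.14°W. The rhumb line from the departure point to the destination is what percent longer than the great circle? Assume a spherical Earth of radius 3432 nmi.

Great circle: σ = 1.3877 rad → d_gc = Rσ = 4762.8 nmi
Rhumb: Δφ = -1.2125, Δλ = -1.1861, Δψ = -1.8961, q = Δφ/Δψ = 0.6395 → d_rh = R√(Δφ²+q²Δλ²) = 4908.4 nmi
Excess = (4908.4 − 4762.8) / 4762.8 = 145.6 / 4762.8 = 3.06% ≈ 3.1%

3.1%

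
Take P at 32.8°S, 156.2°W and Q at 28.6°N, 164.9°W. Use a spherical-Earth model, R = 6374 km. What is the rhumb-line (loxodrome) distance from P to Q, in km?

6892 km

Δψ = ln[tan(π/4+φ₂/2)/tan(π/4+φ₁/2)] = +1.1279;  Δφ = +1.0716 rad,  Δλ = -0.1518 rad
q = Δφ/Δψ = 0.9501
d = R·√(Δφ² + q²Δλ²) = 6374·1.08130 = 6892 km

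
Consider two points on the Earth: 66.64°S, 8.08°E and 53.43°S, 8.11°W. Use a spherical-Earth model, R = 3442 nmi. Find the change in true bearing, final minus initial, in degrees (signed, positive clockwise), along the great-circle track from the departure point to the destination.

+14.1°

Initial bearing θ₁ = atan2(sin Δλ cos φ₂, cos φ₁ sin φ₂ − sin φ₁ cos φ₂ cos Δλ) = 321.23°
Final bearing θ₂ = (initial bearing from the destination back to the start) + 180° = 335.37°
Δθ = θ₂ − θ₁ = +14.1°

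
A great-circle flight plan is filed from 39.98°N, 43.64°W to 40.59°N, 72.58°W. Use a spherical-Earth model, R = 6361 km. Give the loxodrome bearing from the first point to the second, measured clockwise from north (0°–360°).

271.6°

Δψ = ln[tan(π/4+φ₂/2)/tan(π/4+φ₁/2)] = +0.0140
Δλ = -0.5051 rad (taken the short way round)
course = atan2(Δλ, Δψ) = 271.58°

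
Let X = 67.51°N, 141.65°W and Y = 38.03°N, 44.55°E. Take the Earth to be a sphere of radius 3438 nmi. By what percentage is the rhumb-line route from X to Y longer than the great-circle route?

39.9%

Great circle: σ = 1.2977 rad → d_gc = Rσ = 4461.6 nmi
Rhumb: Δφ = -0.5145, Δλ = -3.0334, Δψ = -0.8967, q = Δφ/Δψ = 0.5738 → d_rh = R√(Δφ²+q²Δλ²) = 6240.0 nmi
Excess = (6240.0 − 4461.6) / 4461.6 = 1778.4 / 4461.6 = 39.86% ≈ 39.9%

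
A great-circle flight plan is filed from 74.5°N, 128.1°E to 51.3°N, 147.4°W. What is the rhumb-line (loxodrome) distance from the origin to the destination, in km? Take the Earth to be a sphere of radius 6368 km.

Rhumb course C = atan2(Δλ, Δψ) with Δψ = ln[tan(π/4+φ₂/2)/tan(π/4+φ₁/2)] = -0.9479, Δλ = +1.4748 → C = 122.73°
d = R·|Δφ| / |cos C| = 6368·0.40492 / 0.54070 = 4769 km

4769 km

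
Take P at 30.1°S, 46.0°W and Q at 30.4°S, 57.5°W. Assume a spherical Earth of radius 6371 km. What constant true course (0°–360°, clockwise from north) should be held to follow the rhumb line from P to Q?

268.3°

Δψ = ln[tan(π/4+φ₂/2)/tan(π/4+φ₁/2)] = -0.0061
Δλ = -0.2007 rad (taken the short way round)
course = atan2(Δλ, Δψ) = 268.27°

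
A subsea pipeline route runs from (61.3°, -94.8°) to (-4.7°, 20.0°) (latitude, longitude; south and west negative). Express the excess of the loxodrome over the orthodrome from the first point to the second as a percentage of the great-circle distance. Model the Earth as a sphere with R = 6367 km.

6.6%

Great circle: σ = 1.8469 rad → d_gc = Rσ = 11759.3 km
Rhumb: Δφ = -1.1519, Δλ = +2.0036, Δψ = -1.4454, q = Δφ/Δψ = 0.7970 → d_rh = R√(Δφ²+q²Δλ²) = 12536.3 km
Excess = (12536.3 − 11759.3) / 11759.3 = 777.0 / 11759.3 = 6.61% ≈ 6.6%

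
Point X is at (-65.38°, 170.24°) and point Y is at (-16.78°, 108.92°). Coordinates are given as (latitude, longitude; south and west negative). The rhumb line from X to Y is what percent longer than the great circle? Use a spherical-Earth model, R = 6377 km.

2.4%

Great circle: σ = 1.0997 rad → d_gc = Rσ = 7012.7 km
Rhumb: Δφ = +0.8482, Δλ = -1.0702, Δψ = +1.2251, q = Δφ/Δψ = 0.6924 → d_rh = R√(Δφ²+q²Δλ²) = 7182.5 km
Excess = (7182.5 − 7012.7) / 7012.7 = 169.8 / 7012.7 = 2.42% ≈ 2.4%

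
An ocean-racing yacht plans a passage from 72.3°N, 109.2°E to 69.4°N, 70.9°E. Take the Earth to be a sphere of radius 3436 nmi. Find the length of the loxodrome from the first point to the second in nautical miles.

Rhumb course C = atan2(Δλ, Δψ) with Δψ = ln[tan(π/4+φ₂/2)/tan(π/4+φ₁/2)] = -0.1546, Δλ = -0.6685 → C = 256.98°
d = R·|Δφ| / |cos C| = 3436·0.05061 / 0.22531 = 772 nmi

772 nmi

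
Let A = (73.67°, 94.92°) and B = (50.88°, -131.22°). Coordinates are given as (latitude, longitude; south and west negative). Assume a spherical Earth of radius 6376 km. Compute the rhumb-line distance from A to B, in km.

Rhumb course C = atan2(Δλ, Δψ) with Δψ = ln[tan(π/4+φ₂/2)/tan(π/4+φ₁/2)] = -0.9068, Δλ = +2.3363 → C = 111.21°
d = R·|Δφ| / |cos C| = 6376·0.39776 / 0.36183 = 7009 km

7009 km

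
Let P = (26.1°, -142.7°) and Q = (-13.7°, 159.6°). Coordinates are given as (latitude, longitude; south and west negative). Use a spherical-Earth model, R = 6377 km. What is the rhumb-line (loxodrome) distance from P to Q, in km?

7662 km

Δψ = ln[tan(π/4+φ₂/2)/tan(π/4+φ₁/2)] = -0.7136;  Δφ = -0.6946 rad,  Δλ = -1.0071 rad
q = Δφ/Δψ = 0.9735
d = R·√(Δφ² + q²Δλ²) = 6377·1.20149 = 7662 km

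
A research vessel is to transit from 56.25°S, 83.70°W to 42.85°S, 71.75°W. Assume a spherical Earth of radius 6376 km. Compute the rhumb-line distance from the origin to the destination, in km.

Δψ = ln[tan(π/4+φ₂/2)/tan(π/4+φ₁/2)] = +0.3636;  Δφ = +0.2339 rad,  Δλ = +0.2086 rad
q = Δφ/Δψ = 0.6432
d = R·√(Δφ² + q²Δλ²) = 6376·0.26962 = 1719 km

1719 km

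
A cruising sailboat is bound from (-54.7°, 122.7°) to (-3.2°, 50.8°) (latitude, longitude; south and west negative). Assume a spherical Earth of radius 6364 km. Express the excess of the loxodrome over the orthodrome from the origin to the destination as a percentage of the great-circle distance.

Great circle: σ = 1.3441 rad → d_gc = Rσ = 8553.6 km
Rhumb: Δφ = +0.8988, Δλ = -1.2549, Δψ = +1.0893, q = Δφ/Δψ = 0.8252 → d_rh = R√(Δφ²+q²Δλ²) = 8726.4 km
Excess = (8726.4 − 8553.6) / 8553.6 = 172.8 / 8553.6 = 2.02% ≈ 2.0%

2.0%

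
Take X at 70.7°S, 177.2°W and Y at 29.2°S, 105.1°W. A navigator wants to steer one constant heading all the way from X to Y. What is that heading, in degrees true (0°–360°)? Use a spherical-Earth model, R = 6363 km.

Meridional parts: M(φ₁)=-1.7718, M(φ₂)=-0.5332 → ΔM = +1.2385;  Δλ = +1.2584 rad
tan C = Δλ / ΔM = +1.0161 → C = 45.46°

45.5°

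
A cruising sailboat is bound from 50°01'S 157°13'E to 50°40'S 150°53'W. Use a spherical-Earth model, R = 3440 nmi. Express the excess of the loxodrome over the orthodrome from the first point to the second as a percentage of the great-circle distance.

2.1%

Great circle: σ = 0.5662 rad → d_gc = Rσ = 1947.6 nmi
Rhumb: Δφ = -0.0113, Δλ = +0.9058, Δψ = -0.0178, q = Δφ/Δψ = 0.6382 → d_rh = R√(Δφ²+q²Δλ²) = 1989.0 nmi
Excess = (1989.0 − 1947.6) / 1947.6 = 41.4 / 1947.6 = 2.13% ≈ 2.1%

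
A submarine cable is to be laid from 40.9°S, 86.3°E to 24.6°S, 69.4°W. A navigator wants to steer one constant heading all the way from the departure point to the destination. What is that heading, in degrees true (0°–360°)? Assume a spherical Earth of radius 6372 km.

277.1°

Meridional parts: M(φ₁)=-0.7836, M(φ₂)=-0.4432 → ΔM = +0.3404;  Δλ = -2.7175 rad
tan C = Δλ / ΔM = -7.9840 → C = 277.14°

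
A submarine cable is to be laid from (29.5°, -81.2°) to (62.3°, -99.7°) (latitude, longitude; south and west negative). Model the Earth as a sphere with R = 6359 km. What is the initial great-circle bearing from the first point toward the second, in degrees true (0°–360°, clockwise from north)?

345.1°

θ = atan2( sin Δλ·cos φ₂ ,  cos φ₁ sin φ₂ − sin φ₁ cos φ₂ cos Δλ )
  = atan2(-0.1475, +0.5535) = 345.08°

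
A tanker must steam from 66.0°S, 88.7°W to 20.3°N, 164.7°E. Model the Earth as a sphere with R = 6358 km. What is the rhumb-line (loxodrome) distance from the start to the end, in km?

13367 km

Δψ = ln[tan(π/4+φ₂/2)/tan(π/4+φ₁/2)] = +1.9105;  Δφ = +1.5062 rad,  Δλ = -1.8605 rad
q = Δφ/Δψ = 0.7884
d = R·√(Δφ² + q²Δλ²) = 6358·2.10244 = 13367 km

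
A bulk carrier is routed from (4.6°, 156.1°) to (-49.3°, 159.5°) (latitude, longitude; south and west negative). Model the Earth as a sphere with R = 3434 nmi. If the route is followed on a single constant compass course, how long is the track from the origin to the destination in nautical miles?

Δψ = ln[tan(π/4+φ₂/2)/tan(π/4+φ₁/2)] = -1.0722;  Δφ = -0.9407 rad,  Δλ = +0.0593 rad
q = Δφ/Δψ = 0.8774
d = R·√(Δφ² + q²Δλ²) = 3434·0.94217 = 3235 nmi

3235 nmi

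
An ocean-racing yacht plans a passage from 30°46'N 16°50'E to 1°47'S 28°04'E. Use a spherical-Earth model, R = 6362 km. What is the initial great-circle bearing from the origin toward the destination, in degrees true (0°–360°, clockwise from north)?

θ = atan2( sin Δλ·cos φ₂ ,  cos φ₁ sin φ₂ − sin φ₁ cos φ₂ cos Δλ )
  = atan2(+0.1947, -0.5282) = 159.77°

159.8°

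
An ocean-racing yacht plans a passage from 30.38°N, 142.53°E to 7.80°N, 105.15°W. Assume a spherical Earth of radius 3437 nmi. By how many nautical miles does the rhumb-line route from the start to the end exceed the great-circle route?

Great circle: cos σ = sin φ₁ sin φ₂ + cos φ₁ cos φ₂ cos Δλ,  σ = 1.8296 rad → d_gc = 6288.5 nmi
Rhumb line: Δψ = -0.4204, q = Δφ/Δψ = 0.9374, d_rh = R√(Δφ²+q²Δλ²) = 6459.4 nmi
Excess = 6459.4 − 6288.5 = 170.9 ≈ 171 nmi

171 nmi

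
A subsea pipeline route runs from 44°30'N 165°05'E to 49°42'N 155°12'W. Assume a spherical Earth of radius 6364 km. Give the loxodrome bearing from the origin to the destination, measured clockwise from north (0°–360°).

Δψ = ln[tan(π/4+φ₂/2)/tan(π/4+φ₁/2)] = +0.1335
Δλ = +0.6932 rad (taken the short way round)
course = atan2(Δλ, Δψ) = 79.10°

79.1°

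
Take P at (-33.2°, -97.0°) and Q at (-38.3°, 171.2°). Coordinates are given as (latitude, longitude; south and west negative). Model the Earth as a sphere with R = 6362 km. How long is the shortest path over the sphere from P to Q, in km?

7930 km

Haversine: a = sin²(Δφ/2)+cos φ₁ cos φ₂ sin²(Δλ/2) = 0.34063;  σ = 2·atan2(√a,√(1−a))
σ = 71.413° → d = Rσ = 6362·1.24639 = 7930 km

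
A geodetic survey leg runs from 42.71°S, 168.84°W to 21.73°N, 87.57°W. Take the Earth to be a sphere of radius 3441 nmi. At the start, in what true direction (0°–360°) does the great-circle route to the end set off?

θ = atan2( sin Δλ·cos φ₂ ,  cos φ₁ sin φ₂ − sin φ₁ cos φ₂ cos Δλ )
  = atan2(+0.9182, +0.3677) = 68.18°

68.2°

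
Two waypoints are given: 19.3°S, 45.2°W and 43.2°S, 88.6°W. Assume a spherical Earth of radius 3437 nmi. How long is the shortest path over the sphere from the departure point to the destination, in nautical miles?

2606 nmi

Haversine: a = sin²(Δφ/2)+cos φ₁ cos φ₂ sin²(Δλ/2) = 0.13693;  σ = 2·atan2(√a,√(1−a))
σ = 43.436° → d = Rσ = 3437·0.75811 = 2606 nmi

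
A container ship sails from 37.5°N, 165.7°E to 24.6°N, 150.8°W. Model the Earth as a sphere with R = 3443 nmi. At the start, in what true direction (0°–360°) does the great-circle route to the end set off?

96.5°

θ = atan2( sin Δλ·cos φ₂ ,  cos φ₁ sin φ₂ − sin φ₁ cos φ₂ cos Δλ )
  = atan2(+0.6259, -0.0712) = 96.49°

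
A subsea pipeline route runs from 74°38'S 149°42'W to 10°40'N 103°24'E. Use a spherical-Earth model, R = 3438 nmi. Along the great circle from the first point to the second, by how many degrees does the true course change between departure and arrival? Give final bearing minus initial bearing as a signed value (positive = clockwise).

+88.3°

Initial bearing θ₁ = atan2(sin Δλ cos φ₂, cos φ₁ sin φ₂ − sin φ₁ cos φ₂ cos Δλ) = 256.46°
Final bearing θ₂ = (initial bearing from the destination back to the start) + 180° = 344.80°
Δθ = θ₂ − θ₁ = +88.3°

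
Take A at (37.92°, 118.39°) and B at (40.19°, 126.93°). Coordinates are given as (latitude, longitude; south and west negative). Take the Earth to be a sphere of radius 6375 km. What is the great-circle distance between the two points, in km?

cos σ = sin φ₁ sin φ₂ + cos φ₁ cos φ₂ cos Δλ
      = sin(37.92°)sin(40.19°) + cos(37.92°)cos(40.19°)cos(8.54°) = 0.9925
σ = 7.006° → d = Rσ = 6375·0.12228 = 780 km

780 km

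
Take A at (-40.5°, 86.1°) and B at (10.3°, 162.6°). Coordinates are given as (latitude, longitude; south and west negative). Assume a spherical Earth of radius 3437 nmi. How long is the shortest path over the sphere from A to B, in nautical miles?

Haversine: a = sin²(Δφ/2)+cos φ₁ cos φ₂ sin²(Δλ/2) = 0.47074;  σ = 2·atan2(√a,√(1−a))
σ = 86.645° → d = Rσ = 3437·1.51223 = 5198 nmi

5198 nmi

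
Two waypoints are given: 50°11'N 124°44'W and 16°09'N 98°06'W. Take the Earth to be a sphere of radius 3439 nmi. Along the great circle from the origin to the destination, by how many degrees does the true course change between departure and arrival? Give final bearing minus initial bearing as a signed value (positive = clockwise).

At departure: θ₁ = atan2(sin Δλ cos φ₂, cos φ₁ sin φ₂ − sin φ₁ cos φ₂ cos Δλ) = 138.19°
At arrival: θ₂ = atan2(sin Δλ cos φ₁, −cos φ₂ sin φ₁ + sin φ₂ cos φ₁ cos Δλ) = 153.61°
Δθ = θ₂ − θ₁ = +15.4°

+15.4°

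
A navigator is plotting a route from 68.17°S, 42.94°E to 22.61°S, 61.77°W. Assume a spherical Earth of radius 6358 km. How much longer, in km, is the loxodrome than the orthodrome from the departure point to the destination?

Great circle: cos σ = sin φ₁ sin φ₂ + cos φ₁ cos φ₂ cos Δλ,  σ = 1.2977 rad → d_gc = 8250.7 km
Rhumb line: Δψ = +1.2406, q = Δφ/Δψ = 0.6410, d_rh = R√(Δφ²+q²Δλ²) = 9001.4 km
Excess = 9001.4 − 8250.7 = 750.7 ≈ 751 km

751 km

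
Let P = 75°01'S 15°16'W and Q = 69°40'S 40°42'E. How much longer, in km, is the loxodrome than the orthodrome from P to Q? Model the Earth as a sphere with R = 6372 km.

71 km

Great circle: cos σ = sin φ₁ sin φ₂ + cos φ₁ cos φ₂ cos Δλ,  σ = 0.2975 rad → d_gc = 1895.37 km
Rhumb line: Δψ = +0.3102, q = Δφ/Δψ = 0.3010, d_rh = R√(Δφ²+q²Δλ²) = 1965.93 km
Excess = 1965.93 − 1895.37 = 70.56 ≈ 71 km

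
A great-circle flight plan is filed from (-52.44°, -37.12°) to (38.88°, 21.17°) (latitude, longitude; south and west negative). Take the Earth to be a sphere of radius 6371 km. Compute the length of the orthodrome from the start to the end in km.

cos σ = sin φ₁ sin φ₂ + cos φ₁ cos φ₂ cos Δλ
      = sin(-52.44°)sin(38.88°) + cos(-52.44°)cos(38.88°)cos(58.29°) = -0.2482
σ = 104.368° → d = Rσ = 6371·1.82157 = 11605 km

11605 km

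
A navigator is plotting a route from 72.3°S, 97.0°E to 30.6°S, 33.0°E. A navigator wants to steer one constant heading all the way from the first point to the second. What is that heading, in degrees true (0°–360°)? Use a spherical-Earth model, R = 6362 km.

319.3°

Δψ = ln[tan(π/4+φ₂/2)/tan(π/4+φ₁/2)] = +1.2984
Δλ = -1.1170 rad (taken the short way round)
course = atan2(Δλ, Δψ) = 319.29°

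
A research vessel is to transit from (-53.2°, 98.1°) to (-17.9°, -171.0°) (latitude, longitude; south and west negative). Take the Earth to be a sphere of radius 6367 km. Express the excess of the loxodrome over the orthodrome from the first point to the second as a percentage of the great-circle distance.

Great circle: σ = 1.3314 rad → d_gc = Rσ = 8476.8 km
Rhumb: Δφ = +0.6161, Δλ = +1.5865, Δψ = +0.7830, q = Δφ/Δψ = 0.7868 → d_rh = R√(Δφ²+q²Δλ²) = 8863.2 km
Excess = (8863.2 − 8476.8) / 8476.8 = 386.4 / 8476.8 = 4.56% ≈ 4.6%

4.6%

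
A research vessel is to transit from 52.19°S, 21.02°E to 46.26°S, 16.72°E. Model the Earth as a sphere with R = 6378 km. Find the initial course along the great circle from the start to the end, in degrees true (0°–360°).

θ = atan2( sin Δλ·cos φ₂ ,  cos φ₁ sin φ₂ − sin φ₁ cos φ₂ cos Δλ )
  = atan2(-0.0518, +0.1018) = 333.01°

333.0°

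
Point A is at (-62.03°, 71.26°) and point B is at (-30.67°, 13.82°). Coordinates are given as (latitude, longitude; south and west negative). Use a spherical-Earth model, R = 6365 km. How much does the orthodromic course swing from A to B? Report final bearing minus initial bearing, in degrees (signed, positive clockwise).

Initial bearing θ₁ = atan2(sin Δλ cos φ₂, cos φ₁ sin φ₂ − sin φ₁ cos φ₂ cos Δλ) = 283.17°
Final bearing θ₂ = (initial bearing from the destination back to the start) + 180° = 327.93°
Δθ = θ₂ − θ₁ = +44.8°

+44.8°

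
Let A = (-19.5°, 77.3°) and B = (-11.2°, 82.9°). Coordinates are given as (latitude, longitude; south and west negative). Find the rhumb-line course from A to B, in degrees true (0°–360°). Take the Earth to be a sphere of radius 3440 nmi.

33.0°

Meridional parts: M(φ₁)=-0.3471, M(φ₂)=-0.1967 → ΔM = +0.1504;  Δλ = +0.0977 rad
tan C = Δλ / ΔM = +0.6500 → C = 33.02°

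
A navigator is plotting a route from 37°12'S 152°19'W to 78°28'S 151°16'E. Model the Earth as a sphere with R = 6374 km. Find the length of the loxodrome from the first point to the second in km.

Δψ = ln[tan(π/4+φ₂/2)/tan(π/4+φ₁/2)] = -1.5924;  Δφ = -0.7202 rad,  Δλ = -0.9847 rad
q = Δφ/Δψ = 0.4523
d = R·√(Δφ² + q²Δλ²) = 6374·0.84681 = 5398 km

5398 km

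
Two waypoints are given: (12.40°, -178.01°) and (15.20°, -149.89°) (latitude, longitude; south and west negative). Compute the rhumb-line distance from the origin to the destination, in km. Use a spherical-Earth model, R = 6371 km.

Rhumb course C = atan2(Δλ, Δψ) with Δψ = ln[tan(π/4+φ₂/2)/tan(π/4+φ₁/2)] = +0.0503, Δλ = +0.4908 → C = 84.15°
d = R·|Δφ| / |cos C| = 6371·0.04887 / 0.10201 = 3052 km

3052 km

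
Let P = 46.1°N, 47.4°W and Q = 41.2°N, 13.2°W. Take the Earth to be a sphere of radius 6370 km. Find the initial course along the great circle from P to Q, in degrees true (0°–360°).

θ = atan2( sin Δλ·cos φ₂ ,  cos φ₁ sin φ₂ − sin φ₁ cos φ₂ cos Δλ )
  = atan2(+0.4229, +0.0083) = 88.87°

88.9°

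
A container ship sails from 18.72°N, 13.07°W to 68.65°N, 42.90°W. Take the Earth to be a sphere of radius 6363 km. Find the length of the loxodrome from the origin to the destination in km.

Δψ = ln[tan(π/4+φ₂/2)/tan(π/4+φ₁/2)] = +1.3360;  Δφ = +0.8714 rad,  Δλ = -0.5206 rad
q = Δφ/Δψ = 0.6523
d = R·√(Δφ² + q²Δλ²) = 6363·0.93528 = 5951 km

5951 km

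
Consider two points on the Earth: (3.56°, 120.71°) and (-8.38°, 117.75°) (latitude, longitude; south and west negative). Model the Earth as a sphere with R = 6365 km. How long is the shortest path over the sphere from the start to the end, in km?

1366 km

cos σ = sin φ₁ sin φ₂ + cos φ₁ cos φ₂ cos Δλ
      = sin(3.56°)sin(-8.38°) + cos(3.56°)cos(-8.38°)cos(-2.96°) = 0.9770
σ = 12.300° → d = Rσ = 6365·0.21467 = 1366 km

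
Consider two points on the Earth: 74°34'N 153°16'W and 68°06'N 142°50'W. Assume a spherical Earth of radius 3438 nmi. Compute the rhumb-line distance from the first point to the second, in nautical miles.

436 nmi

Rhumb course C = atan2(Δλ, Δψ) with Δψ = ln[tan(π/4+φ₂/2)/tan(π/4+φ₁/2)] = -0.3562, Δλ = +0.1821 → C = 152.92°
d = R·|Δφ| / |cos C| = 3438·0.11286 / 0.89038 = 436 nmi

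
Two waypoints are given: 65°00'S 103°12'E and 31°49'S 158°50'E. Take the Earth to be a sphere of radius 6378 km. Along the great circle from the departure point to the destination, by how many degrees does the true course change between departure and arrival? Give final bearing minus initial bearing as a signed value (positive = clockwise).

At departure: θ₁ = atan2(sin Δλ cos φ₂, cos φ₁ sin φ₂ − sin φ₁ cos φ₂ cos Δλ) = 73.19°
At arrival: θ₂ = atan2(sin Δλ cos φ₁, −cos φ₂ sin φ₁ + sin φ₂ cos φ₁ cos Δλ) = 28.43°
Δθ = θ₂ − θ₁ = -44.8°

-44.8°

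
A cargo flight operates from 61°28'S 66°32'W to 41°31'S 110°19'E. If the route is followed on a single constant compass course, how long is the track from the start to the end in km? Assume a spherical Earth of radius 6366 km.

Rhumb course C = atan2(Δλ, Δψ) with Δψ = ln[tan(π/4+φ₂/2)/tan(π/4+φ₁/2)] = +0.5715, Δλ = +3.0866 → C = 79.51°
d = R·|Δφ| / |cos C| = 6366·0.34819 / 0.18205 = 12176 km

12176 km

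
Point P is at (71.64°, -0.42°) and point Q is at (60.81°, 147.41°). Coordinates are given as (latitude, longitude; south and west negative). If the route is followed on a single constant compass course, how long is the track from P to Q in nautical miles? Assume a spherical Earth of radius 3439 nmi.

Rhumb course C = atan2(Δλ, Δψ) with Δψ = ln[tan(π/4+φ₂/2)/tan(π/4+φ₁/2)] = -0.4770, Δλ = +2.5801 → C = 100.47°
d = R·|Δφ| / |cos C| = 3439·0.18902 / 0.18180 = 3576 nmi

3576 nmi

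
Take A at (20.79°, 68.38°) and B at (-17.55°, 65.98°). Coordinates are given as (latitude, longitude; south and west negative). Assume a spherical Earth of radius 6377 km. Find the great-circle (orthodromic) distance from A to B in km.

4275 km

Haversine: a = sin²(Δφ/2)+cos φ₁ cos φ₂ sin²(Δλ/2) = 0.10822;  σ = 2·atan2(√a,√(1−a))
σ = 38.412° → d = Rσ = 6377·0.67042 = 4275 km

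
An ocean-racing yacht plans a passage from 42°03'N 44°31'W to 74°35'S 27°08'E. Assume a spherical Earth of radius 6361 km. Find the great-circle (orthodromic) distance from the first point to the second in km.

13955 km

cos σ = sin φ₁ sin φ₂ + cos φ₁ cos φ₂ cos Δλ
      = sin(42.05°)sin(-74.58°) + cos(42.05°)cos(-74.58°)cos(71.65°) = -0.5835
σ = 125.699° → d = Rσ = 6361·2.19387 = 13955 km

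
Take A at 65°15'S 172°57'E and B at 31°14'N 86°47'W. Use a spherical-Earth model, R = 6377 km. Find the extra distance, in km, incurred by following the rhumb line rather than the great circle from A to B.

388 km

Great circle: cos σ = sin φ₁ sin φ₂ + cos φ₁ cos φ₂ cos Δλ,  σ = 2.1349 rad → d_gc = 13614.5 km
Rhumb line: Δψ = +2.0911, q = Δφ/Δψ = 0.8053, d_rh = R√(Δφ²+q²Δλ²) = 14002.7 km
Excess = 14002.7 − 13614.5 = 388.2 ≈ 388 km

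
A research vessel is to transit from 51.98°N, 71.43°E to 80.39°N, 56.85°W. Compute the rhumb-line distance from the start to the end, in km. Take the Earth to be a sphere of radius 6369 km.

5924 km

Δψ = ln[tan(π/4+φ₂/2)/tan(π/4+φ₁/2)] = +1.4106;  Δφ = +0.4958 rad,  Δλ = -2.2389 rad
q = Δφ/Δψ = 0.3515
d = R·√(Δφ² + q²Δλ²) = 6369·0.93018 = 5924 km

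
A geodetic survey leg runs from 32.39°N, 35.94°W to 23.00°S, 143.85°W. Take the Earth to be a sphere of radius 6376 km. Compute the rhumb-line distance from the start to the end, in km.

13035 km

Δψ = ln[tan(π/4+φ₂/2)/tan(π/4+φ₁/2)] = -1.0107;  Δφ = -0.9667 rad,  Δλ = -1.8834 rad
q = Δφ/Δψ = 0.9565
d = R·√(Δφ² + q²Δλ²) = 6376·2.04441 = 13035 km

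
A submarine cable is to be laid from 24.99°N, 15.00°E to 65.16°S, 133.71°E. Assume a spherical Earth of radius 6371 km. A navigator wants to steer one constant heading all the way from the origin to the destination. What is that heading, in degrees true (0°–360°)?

Δψ = ln[tan(π/4+φ₂/2)/tan(π/4+φ₁/2)] = -1.9638
Δλ = +2.0719 rad (taken the short way round)
course = atan2(Δλ, Δψ) = 133.47°

133.5°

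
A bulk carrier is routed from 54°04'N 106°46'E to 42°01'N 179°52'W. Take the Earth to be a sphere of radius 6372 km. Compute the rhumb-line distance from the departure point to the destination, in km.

Δψ = ln[tan(π/4+φ₂/2)/tan(π/4+φ₁/2)] = -0.3166;  Δφ = -0.2103 rad,  Δλ = +1.2805 rad
q = Δφ/Δψ = 0.6643
d = R·√(Δφ² + q²Δλ²) = 6372·0.87622 = 5583 km

5583 km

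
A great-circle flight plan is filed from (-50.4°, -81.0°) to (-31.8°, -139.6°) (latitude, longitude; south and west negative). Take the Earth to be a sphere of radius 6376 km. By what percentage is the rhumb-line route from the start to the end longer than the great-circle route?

2.1%

Great circle: σ = 0.8117 rad → d_gc = Rσ = 5175.3 km
Rhumb: Δφ = +0.3246, Δλ = -1.0228, Δψ = +0.4357, q = Δφ/Δψ = 0.7451 → d_rh = R√(Δφ²+q²Δλ²) = 5281.6 km
Excess = (5281.6 − 5175.3) / 5175.3 = 106.3 / 5175.3 = 2.054% ≈ 2.1%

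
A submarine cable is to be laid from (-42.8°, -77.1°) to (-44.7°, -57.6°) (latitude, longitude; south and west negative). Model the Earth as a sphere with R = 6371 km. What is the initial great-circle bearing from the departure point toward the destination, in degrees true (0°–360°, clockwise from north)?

104.4°

θ = atan2( sin Δλ·cos φ₂ ,  cos φ₁ sin φ₂ − sin φ₁ cos φ₂ cos Δλ )
  = atan2(+0.2373, -0.0609) = 104.39°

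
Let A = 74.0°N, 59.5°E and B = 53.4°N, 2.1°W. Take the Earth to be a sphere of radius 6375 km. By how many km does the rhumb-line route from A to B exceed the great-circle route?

Great circle: cos σ = sin φ₁ sin φ₂ + cos φ₁ cos φ₂ cos Δλ,  σ = 0.5550 rad → d_gc = 3538.3 km
Rhumb line: Δψ = -0.8558, q = Δφ/Δψ = 0.4201, d_rh = R√(Δφ²+q²Δλ²) = 3680.4 km
Excess = 3680.4 − 3538.3 = 142.1 ≈ 142 km

142 km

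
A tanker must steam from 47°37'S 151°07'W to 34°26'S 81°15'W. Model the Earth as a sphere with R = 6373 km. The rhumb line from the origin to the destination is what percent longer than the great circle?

3.0%

Great circle: σ = 0.9159 rad → d_gc = Rσ = 5837.3 km
Rhumb: Δφ = +0.2301, Δλ = +1.2194, Δψ = +0.3067, q = Δφ/Δψ = 0.7502 → d_rh = R√(Δφ²+q²Δλ²) = 6011.7 km
Excess = (6011.7 − 5837.3) / 5837.3 = 174.4 / 5837.3 = 2.99% ≈ 3.0%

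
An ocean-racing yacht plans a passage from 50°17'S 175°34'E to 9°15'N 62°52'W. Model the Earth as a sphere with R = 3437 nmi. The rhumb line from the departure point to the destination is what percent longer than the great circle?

4.7%

Great circle: σ = 2.0418 rad → d_gc = Rσ = 7017.7 nmi
Rhumb: Δφ = +1.0391, Δλ = +2.1217, Δψ = +1.1805, q = Δφ/Δψ = 0.8801 → d_rh = R√(Δφ²+q²Δλ²) = 7345.0 nmi
Excess = (7345.0 − 7017.7) / 7017.7 = 327.3 / 7017.7 = 4.66% ≈ 4.7%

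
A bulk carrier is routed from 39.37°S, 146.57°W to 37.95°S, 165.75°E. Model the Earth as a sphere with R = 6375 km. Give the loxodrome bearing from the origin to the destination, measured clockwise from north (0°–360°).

272.2°

Δψ = ln[tan(π/4+φ₂/2)/tan(π/4+φ₁/2)] = +0.0317
Δλ = -0.8322 rad (taken the short way round)
course = atan2(Δλ, Δψ) = 272.18°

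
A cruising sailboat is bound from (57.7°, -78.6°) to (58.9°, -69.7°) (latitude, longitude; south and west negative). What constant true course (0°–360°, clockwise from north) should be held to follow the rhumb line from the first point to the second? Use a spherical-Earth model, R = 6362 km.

75.6°

Meridional parts: M(φ₁)=+1.2393, M(φ₂)=+1.2792 → ΔM = +0.0399;  Δλ = +0.1553 rad
tan C = Δλ / ΔM = +3.8968 → C = 75.61°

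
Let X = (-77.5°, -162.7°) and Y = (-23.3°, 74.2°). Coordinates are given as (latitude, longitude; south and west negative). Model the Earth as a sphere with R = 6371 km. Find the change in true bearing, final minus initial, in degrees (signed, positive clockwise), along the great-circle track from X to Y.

At departure: θ₁ = atan2(sin Δλ cos φ₂, cos φ₁ sin φ₂ − sin φ₁ cos φ₂ cos Δλ) = 233.21°
At arrival: θ₂ = atan2(sin Δλ cos φ₁, −cos φ₂ sin φ₁ + sin φ₂ cos φ₁ cos Δλ) = 349.12°
Δθ = θ₂ − θ₁ = +115.9°

+115.9°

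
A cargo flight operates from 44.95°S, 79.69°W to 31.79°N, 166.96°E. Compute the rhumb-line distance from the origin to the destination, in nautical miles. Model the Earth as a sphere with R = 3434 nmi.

7726 nmi

Δψ = ln[tan(π/4+φ₂/2)/tan(π/4+φ₁/2)] = +1.4659;  Δφ = +1.3394 rad,  Δλ = -1.9783 rad
q = Δφ/Δψ = 0.9137
d = R·√(Δφ² + q²Δλ²) = 3434·2.24975 = 7726 nmi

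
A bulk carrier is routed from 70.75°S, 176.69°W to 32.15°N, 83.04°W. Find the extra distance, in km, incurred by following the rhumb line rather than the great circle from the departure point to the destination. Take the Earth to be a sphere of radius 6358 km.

410 km

Great circle: cos σ = sin φ₁ sin φ₂ + cos φ₁ cos φ₂ cos Δλ,  σ = 2.1178 rad → d_gc = 13465.2 km
Rhumb line: Δψ = +2.3675, q = Δφ/Δψ = 0.7586, d_rh = R√(Δφ²+q²Δλ²) = 13875.5 km
Excess = 13875.5 − 13465.2 = 410.3 ≈ 410 km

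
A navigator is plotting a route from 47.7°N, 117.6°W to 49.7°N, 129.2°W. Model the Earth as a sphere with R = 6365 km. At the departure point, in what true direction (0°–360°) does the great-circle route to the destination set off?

289.0°

N = sin Δλ·cos φ₂ = -0.1301;  D = cos φ₁ sin φ₂ − sin φ₁ cos φ₂ cos Δλ = +0.0447
initial course = atan2(N, D) = 288.96°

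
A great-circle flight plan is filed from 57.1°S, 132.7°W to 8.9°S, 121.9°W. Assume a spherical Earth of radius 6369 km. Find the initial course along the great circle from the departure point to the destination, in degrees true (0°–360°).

14.2°

N = sin Δλ·cos φ₂ = +0.1851;  D = cos φ₁ sin φ₂ − sin φ₁ cos φ₂ cos Δλ = +0.7308
initial course = atan2(N, D) = 14.22°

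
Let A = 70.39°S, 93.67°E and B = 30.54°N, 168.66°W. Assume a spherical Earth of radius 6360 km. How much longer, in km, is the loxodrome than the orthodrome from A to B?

Great circle: cos σ = sin φ₁ sin φ₂ + cos φ₁ cos φ₂ cos Δλ,  σ = 2.1144 rad → d_gc = 13447.8 km
Rhumb line: Δψ = +2.3157, q = Δφ/Δψ = 0.7607, d_rh = R√(Δφ²+q²Δλ²) = 13911.7 km
Excess = 13911.7 − 13447.8 = 463.9 ≈ 464 km

464 km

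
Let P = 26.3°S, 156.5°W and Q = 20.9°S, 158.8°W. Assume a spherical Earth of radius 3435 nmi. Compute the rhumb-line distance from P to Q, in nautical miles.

348 nmi

Δψ = ln[tan(π/4+φ₂/2)/tan(π/4+φ₁/2)] = +0.1029;  Δφ = +0.0942 rad,  Δλ = -0.0401 rad
q = Δφ/Δψ = 0.9159
d = R·√(Δφ² + q²Δλ²) = 3435·0.10117 = 348 nmi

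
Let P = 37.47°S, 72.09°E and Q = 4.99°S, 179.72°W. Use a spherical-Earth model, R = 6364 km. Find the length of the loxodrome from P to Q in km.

11580 km

Rhumb course C = atan2(Δλ, Δψ) with Δψ = ln[tan(π/4+φ₂/2)/tan(π/4+φ₁/2)] = +0.6191, Δλ = +1.8883 → C = 71.85°
d = R·|Δφ| / |cos C| = 6364·0.56688 / 0.31154 = 11580 km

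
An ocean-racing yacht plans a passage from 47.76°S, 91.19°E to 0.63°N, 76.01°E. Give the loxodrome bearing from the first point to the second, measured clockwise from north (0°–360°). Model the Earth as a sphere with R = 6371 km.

Meridional parts: M(φ₁)=-0.9512, M(φ₂)=+0.0110 → ΔM = +0.9622;  Δλ = -0.2649 rad
tan C = Δλ / ΔM = -0.2753 → C = 344.61°

344.6°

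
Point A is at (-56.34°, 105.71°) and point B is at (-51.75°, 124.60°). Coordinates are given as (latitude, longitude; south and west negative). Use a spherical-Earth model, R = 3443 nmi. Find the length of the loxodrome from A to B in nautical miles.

Rhumb course C = atan2(Δλ, Δψ) with Δψ = ln[tan(π/4+φ₂/2)/tan(π/4+φ₁/2)] = +0.1366, Δλ = +0.3297 → C = 67.49°
d = R·|Δφ| / |cos C| = 3443·0.08011 / 0.38281 = 721 nmi

721 nmi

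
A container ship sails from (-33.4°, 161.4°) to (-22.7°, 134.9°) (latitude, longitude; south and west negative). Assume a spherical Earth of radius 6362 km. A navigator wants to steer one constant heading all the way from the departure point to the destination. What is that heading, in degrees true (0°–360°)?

Meridional parts: M(φ₁)=-0.6191, M(φ₂)=-0.4070 → ΔM = +0.2121;  Δλ = -0.4625 rad
tan C = Δλ / ΔM = -2.1807 → C = 294.63°

294.6°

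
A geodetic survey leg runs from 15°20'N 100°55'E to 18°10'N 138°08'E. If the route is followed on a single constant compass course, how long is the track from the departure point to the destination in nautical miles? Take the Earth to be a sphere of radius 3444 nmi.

2149 nmi

Rhumb course C = atan2(Δλ, Δψ) with Δψ = ln[tan(π/4+φ₂/2)/tan(π/4+φ₁/2)] = +0.0516, Δλ = +0.6496 → C = 85.45°
d = R·|Δφ| / |cos C| = 3444·0.04945 / 0.07926 = 2149 nmi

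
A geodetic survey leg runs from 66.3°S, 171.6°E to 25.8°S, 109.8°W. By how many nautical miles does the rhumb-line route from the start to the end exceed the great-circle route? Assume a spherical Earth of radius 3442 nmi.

Great circle: cos σ = sin φ₁ sin φ₂ + cos φ₁ cos φ₂ cos Δλ,  σ = 1.0814 rad → d_gc = 3722.3 nmi
Rhumb line: Δψ = +1.0952, q = Δφ/Δψ = 0.6454, d_rh = R√(Δφ²+q²Δλ²) = 3899.7 nmi
Excess = 3899.7 − 3722.3 = 177.4 ≈ 177 nmi

177 nmi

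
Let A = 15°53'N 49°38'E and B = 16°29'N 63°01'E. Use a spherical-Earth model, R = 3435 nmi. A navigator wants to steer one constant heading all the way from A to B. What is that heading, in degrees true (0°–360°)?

Meridional parts: M(φ₁)=+0.2808, M(φ₂)=+0.2917 → ΔM = +0.0109;  Δλ = +0.2336 rad
tan C = Δλ / ΔM = +21.4216 → C = 87.33°

87.3°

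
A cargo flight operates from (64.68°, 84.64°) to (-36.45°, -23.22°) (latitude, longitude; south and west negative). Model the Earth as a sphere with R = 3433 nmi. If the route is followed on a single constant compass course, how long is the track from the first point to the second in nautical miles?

8010 nmi

Δψ = ln[tan(π/4+φ₂/2)/tan(π/4+φ₁/2)] = -2.1773;  Δφ = -1.7651 rad,  Δλ = -1.8825 rad
q = Δφ/Δψ = 0.8106
d = R·√(Δφ² + q²Δλ²) = 3433·2.33329 = 8010 nmi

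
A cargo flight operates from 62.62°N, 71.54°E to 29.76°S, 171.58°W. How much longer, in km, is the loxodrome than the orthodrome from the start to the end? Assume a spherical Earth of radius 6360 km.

560 km

Great circle: cos σ = sin φ₁ sin φ₂ + cos φ₁ cos φ₂ cos Δλ,  σ = 2.2412 rad → d_gc = 14253.7 km
Rhumb line: Δψ = -1.9567, q = Δφ/Δψ = 0.8240, d_rh = R√(Δφ²+q²Δλ²) = 14813.5 km
Excess = 14813.5 − 14253.7 = 559.8 ≈ 560 km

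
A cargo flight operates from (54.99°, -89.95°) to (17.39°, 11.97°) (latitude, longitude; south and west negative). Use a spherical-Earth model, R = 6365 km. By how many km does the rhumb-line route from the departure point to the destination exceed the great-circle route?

571 km

Great circle: cos σ = sin φ₁ sin φ₂ + cos φ₁ cos φ₂ cos Δλ,  σ = 1.4387 rad → d_gc = 9157.3 km
Rhumb line: Δψ = -0.8456, q = Δφ/Δψ = 0.7760, d_rh = R√(Δφ²+q²Δλ²) = 9728.7 km
Excess = 9728.7 − 9157.3 = 571.4 ≈ 571 km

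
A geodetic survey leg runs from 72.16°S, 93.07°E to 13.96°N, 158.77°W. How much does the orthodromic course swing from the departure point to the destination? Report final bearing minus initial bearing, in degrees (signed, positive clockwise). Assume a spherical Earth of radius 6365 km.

-85.2°

Initial bearing θ₁ = atan2(sin Δλ cos φ₂, cos φ₁ sin φ₂ − sin φ₁ cos φ₂ cos Δλ) = 103.07°
Final bearing θ₂ = (initial bearing from the destination back to the start) + 180° = 17.91°
Δθ = θ₂ − θ₁ = -85.2°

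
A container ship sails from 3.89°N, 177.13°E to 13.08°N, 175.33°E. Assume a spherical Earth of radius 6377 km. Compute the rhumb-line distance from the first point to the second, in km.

Δψ = ln[tan(π/4+φ₂/2)/tan(π/4+φ₁/2)] = +0.1624;  Δφ = +0.1604 rad,  Δλ = -0.0314 rad
q = Δφ/Δψ = 0.9879
d = R·√(Δφ² + q²Δλ²) = 6377·0.16337 = 1042 km

1042 km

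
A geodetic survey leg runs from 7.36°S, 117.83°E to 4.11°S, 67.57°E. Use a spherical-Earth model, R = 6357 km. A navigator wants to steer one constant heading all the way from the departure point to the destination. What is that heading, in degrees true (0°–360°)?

273.7°

Meridional parts: M(φ₁)=-0.1288, M(φ₂)=-0.0718 → ΔM = +0.0570;  Δλ = -0.8772 rad
tan C = Δλ / ΔM = -15.3851 → C = 273.72°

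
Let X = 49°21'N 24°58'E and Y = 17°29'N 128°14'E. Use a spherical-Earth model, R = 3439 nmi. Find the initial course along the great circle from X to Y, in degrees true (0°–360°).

N = sin Δλ·cos φ₂ = +0.9283;  D = cos φ₁ sin φ₂ − sin φ₁ cos φ₂ cos Δλ = +0.3618
initial course = atan2(N, D) = 68.71°

68.7°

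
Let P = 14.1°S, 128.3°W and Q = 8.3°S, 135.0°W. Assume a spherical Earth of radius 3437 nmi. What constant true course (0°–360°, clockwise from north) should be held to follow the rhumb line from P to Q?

311.4°

Meridional parts: M(φ₁)=-0.2486, M(φ₂)=-0.1454 → ΔM = +0.1032;  Δλ = -0.1169 rad
tan C = Δλ / ΔM = -1.1327 → C = 311.44°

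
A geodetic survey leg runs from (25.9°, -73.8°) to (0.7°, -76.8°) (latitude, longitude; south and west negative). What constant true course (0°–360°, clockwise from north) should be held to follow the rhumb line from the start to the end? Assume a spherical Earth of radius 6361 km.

186.5°

Meridional parts: M(φ₁)=+0.4683, M(φ₂)=+0.0122 → ΔM = -0.4561;  Δλ = -0.0524 rad
tan C = Δλ / ΔM = +0.1148 → C = 186.55°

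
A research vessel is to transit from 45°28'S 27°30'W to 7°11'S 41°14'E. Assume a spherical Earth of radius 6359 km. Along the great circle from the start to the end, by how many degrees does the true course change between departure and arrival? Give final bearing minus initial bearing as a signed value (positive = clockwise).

Initial bearing θ₁ = atan2(sin Δλ cos φ₂, cos φ₁ sin φ₂ − sin φ₁ cos φ₂ cos Δλ) = 79.65°
Final bearing θ₂ = (initial bearing from the destination back to the start) + 180° = 44.06°
Δθ = θ₂ − θ₁ = -35.6°

-35.6°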